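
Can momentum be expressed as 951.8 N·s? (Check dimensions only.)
Yes

momentum has SI base units: kg * m / s
N·s reduces to the same SI base units, so it is a valid unit for momentum.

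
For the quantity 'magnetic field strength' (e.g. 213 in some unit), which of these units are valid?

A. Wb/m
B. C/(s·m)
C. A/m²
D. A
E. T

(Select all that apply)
B

magnetic field strength has SI base units: A / m

Checking each option against A / m:
  A. Wb/m: ✗ does not match
  B. C/(s·m): ✓ matches
  C. A/m²: ✗ does not match
  D. A: ✗ does not match
  E. T: ✗ does not match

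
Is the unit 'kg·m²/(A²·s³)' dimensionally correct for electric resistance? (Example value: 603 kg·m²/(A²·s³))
Yes

electric resistance has SI base units: kg * m^2 / (A^2 * s^3)
kg·m²/(A²·s³) reduces to the same SI base units, so it is a valid unit for electric resistance.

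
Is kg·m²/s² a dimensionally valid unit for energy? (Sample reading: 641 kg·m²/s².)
Yes

energy has SI base units: kg * m^2 / s^2
kg·m²/s² reduces to the same SI base units, so it is a valid unit for energy.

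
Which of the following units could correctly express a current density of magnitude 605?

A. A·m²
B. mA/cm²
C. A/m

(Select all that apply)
B

current density has SI base units: A / m^2

Checking each option against A / m^2:
  A. A·m²: ✗ does not match
  B. mA/cm²: ✓ matches
  C. A/m: ✗ does not match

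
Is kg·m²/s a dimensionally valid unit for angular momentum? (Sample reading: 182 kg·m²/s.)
Yes

angular momentum has SI base units: kg * m^2 / s
kg·m²/s reduces to the same SI base units, so it is a valid unit for angular momentum.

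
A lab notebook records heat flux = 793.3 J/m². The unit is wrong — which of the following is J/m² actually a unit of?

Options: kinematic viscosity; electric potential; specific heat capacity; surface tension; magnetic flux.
surface tension

heat flux should have units dimensionally equivalent to kg / s^3 (e.g. W/m²).
The given unit 'J/m²' reduces to kg / s^2. Of the listed options, that is the dimensionality of surface tension.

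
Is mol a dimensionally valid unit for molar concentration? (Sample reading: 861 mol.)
No

molar concentration has SI base units: mol / m^3
mol does NOT reduce to mol / m^3; a valid unit for molar concentration would be e.g. mol/m³.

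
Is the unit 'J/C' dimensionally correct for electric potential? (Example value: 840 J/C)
Yes

electric potential has SI base units: kg * m^2 / (A * s^3)
J/C reduces to the same SI base units, so it is a valid unit for electric potential.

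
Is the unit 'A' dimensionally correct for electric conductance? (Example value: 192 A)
No

electric conductance has SI base units: A^2 * s^3 / (kg * m^2)
A does NOT reduce to A^2 * s^3 / (kg * m^2); a valid unit for electric conductance would be e.g. S.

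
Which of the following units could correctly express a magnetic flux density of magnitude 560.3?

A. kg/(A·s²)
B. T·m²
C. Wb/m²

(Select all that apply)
A, C

magnetic flux density has SI base units: kg / (A * s^2)

Checking each option against kg / (A * s^2):
  A. kg/(A·s²): ✓ matches
  B. T·m²: ✗ does not match
  C. Wb/m²: ✓ matches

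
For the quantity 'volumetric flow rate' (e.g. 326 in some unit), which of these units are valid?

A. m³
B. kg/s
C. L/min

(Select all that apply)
C

volumetric flow rate has SI base units: m^3 / s

Checking each option against m^3 / s:
  A. m³: ✗ does not match
  B. kg/s: ✗ does not match
  C. L/min: ✓ matches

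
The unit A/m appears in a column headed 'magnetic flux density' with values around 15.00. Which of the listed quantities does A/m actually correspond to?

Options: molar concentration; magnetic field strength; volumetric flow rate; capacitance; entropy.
magnetic field strength

magnetic flux density should have units dimensionally equivalent to kg / (A * s^2) (e.g. T).
The given unit 'A/m' reduces to A / m. Of the listed options, that is the dimensionality of magnetic field strength.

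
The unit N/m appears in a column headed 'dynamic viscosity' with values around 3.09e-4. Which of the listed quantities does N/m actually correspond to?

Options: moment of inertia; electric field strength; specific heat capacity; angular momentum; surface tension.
surface tension

dynamic viscosity should have units dimensionally equivalent to kg / (m * s) (e.g. Pa·s).
The given unit 'N/m' reduces to kg / s^2. Of the listed options, that is the dimensionality of surface tension.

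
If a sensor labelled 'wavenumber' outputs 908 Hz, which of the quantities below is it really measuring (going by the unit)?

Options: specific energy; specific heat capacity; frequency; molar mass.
frequency

wavenumber should have units dimensionally equivalent to 1 / m (e.g. 1/m).
The given unit 'Hz' reduces to 1 / s. Of the listed options, that is the dimensionality of frequency.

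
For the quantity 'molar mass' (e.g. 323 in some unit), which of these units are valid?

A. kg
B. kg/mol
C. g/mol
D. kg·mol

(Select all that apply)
B, C

molar mass has SI base units: kg / mol

Checking each option against kg / mol:
  A. kg: ✗ does not match
  B. kg/mol: ✓ matches
  C. g/mol: ✓ matches
  D. kg·mol: ✗ does not match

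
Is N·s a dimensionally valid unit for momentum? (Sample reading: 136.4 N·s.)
Yes

momentum has SI base units: kg * m / s
N·s reduces to the same SI base units, so it is a valid unit for momentum.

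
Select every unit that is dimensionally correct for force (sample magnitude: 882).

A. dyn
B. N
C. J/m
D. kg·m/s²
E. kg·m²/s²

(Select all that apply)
A, B, C, D

force has SI base units: kg * m / s^2

Checking each option against kg * m / s^2:
  A. dyn: ✓ matches
  B. N: ✓ matches
  C. J/m: ✓ matches
  D. kg·m/s²: ✓ matches
  E. kg·m²/s²: ✗ does not match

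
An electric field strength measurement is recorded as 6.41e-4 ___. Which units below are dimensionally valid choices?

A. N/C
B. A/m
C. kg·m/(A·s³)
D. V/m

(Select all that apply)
A, C, D

electric field strength has SI base units: kg * m / (A * s^3)

Checking each option against kg * m / (A * s^3):
  A. N/C: ✓ matches
  B. A/m: ✗ does not match
  C. kg·m/(A·s³): ✓ matches
  D. V/m: ✓ matches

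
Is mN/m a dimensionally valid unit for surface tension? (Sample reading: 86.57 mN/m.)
Yes

surface tension has SI base units: kg / s^2
mN/m reduces to the same SI base units, so it is a valid unit for surface tension.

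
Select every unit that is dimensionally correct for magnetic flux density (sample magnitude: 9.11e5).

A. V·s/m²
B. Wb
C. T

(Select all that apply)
A, C

magnetic flux density has SI base units: kg / (A * s^2)

Checking each option against kg / (A * s^2):
  A. V·s/m²: ✓ matches
  B. Wb: ✗ does not match
  C. T: ✓ matches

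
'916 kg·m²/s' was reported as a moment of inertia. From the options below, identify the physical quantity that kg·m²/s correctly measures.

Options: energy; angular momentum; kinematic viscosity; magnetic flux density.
angular momentum

moment of inertia should have units dimensionally equivalent to kg * m^2 (e.g. kg·m²).
The given unit 'kg·m²/s' reduces to kg * m^2 / s. Of the listed options, that is the dimensionality of angular momentum.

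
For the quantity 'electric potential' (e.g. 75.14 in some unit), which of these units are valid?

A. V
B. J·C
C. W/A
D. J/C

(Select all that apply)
A, C, D

electric potential has SI base units: kg * m^2 / (A * s^3)

Checking each option against kg * m^2 / (A * s^3):
  A. V: ✓ matches
  B. J·C: ✗ does not match
  C. W/A: ✓ matches
  D. J/C: ✓ matches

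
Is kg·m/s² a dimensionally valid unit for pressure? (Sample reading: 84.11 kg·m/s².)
No

pressure has SI base units: kg / (m * s^2)
kg·m/s² does NOT reduce to kg / (m * s^2); a valid unit for pressure would be e.g. Pa.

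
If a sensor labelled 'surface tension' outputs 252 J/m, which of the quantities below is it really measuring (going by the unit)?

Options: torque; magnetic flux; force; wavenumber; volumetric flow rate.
force

surface tension should have units dimensionally equivalent to kg / s^2 (e.g. N/m).
The given unit 'J/m' reduces to kg * m / s^2. Of the listed options, that is the dimensionality of force.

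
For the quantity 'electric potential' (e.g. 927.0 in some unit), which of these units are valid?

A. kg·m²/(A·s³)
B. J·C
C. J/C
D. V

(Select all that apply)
A, C, D

electric potential has SI base units: kg * m^2 / (A * s^3)

Checking each option against kg * m^2 / (A * s^3):
  A. kg·m²/(A·s³): ✓ matches
  B. J·C: ✗ does not match
  C. J/C: ✓ matches
  D. V: ✓ matches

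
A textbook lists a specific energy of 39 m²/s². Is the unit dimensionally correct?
Yes

specific energy has SI base units: m^2 / s^2
m²/s² reduces to the same SI base units, so it is a valid unit for specific energy.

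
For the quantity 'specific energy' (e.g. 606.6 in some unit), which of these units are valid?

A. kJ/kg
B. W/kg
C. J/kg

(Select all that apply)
A, C

specific energy has SI base units: m^2 / s^2

Checking each option against m^2 / s^2:
  A. kJ/kg: ✓ matches
  B. W/kg: ✗ does not match
  C. J/kg: ✓ matches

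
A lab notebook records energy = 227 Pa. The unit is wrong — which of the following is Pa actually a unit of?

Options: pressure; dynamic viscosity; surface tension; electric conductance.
pressure

energy should have units dimensionally equivalent to kg * m^2 / s^2 (e.g. J).
The given unit 'Pa' reduces to kg / (m * s^2). Of the listed options, that is the dimensionality of pressure.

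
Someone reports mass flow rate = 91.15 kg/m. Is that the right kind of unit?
No

mass flow rate has SI base units: kg / s
kg/m does NOT reduce to kg / s; a valid unit for mass flow rate would be e.g. kg/s.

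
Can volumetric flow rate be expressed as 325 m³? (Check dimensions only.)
No

volumetric flow rate has SI base units: m^3 / s
m³ does NOT reduce to m^3 / s; a valid unit for volumetric flow rate would be e.g. m³/s.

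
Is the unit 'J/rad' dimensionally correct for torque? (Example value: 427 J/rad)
Yes

torque has SI base units: kg * m^2 / s^2
J/rad reduces to the same SI base units, so it is a valid unit for torque.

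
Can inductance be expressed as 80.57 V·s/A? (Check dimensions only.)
Yes

inductance has SI base units: kg * m^2 / (A^2 * s^2)
V·s/A reduces to the same SI base units, so it is a valid unit for inductance.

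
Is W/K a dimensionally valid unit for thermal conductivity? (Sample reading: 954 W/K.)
No

thermal conductivity has SI base units: kg * m / (s^3 * K)
W/K does NOT reduce to kg * m / (s^3 * K); a valid unit for thermal conductivity would be e.g. W/(m·K).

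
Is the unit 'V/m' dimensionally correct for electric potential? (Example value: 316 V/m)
No

electric potential has SI base units: kg * m^2 / (A * s^3)
V/m does NOT reduce to kg * m^2 / (A * s^3); a valid unit for electric potential would be e.g. V.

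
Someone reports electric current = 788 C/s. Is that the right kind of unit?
Yes

electric current has SI base units: A
C/s reduces to the same SI base units, so it is a valid unit for electric current.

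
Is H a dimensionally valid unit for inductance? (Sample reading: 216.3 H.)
Yes

inductance has SI base units: kg * m^2 / (A^2 * s^2)
H reduces to the same SI base units, so it is a valid unit for inductance.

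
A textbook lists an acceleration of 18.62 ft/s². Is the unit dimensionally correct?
Yes

acceleration has SI base units: m / s^2
ft/s² reduces to the same SI base units, so it is a valid unit for acceleration.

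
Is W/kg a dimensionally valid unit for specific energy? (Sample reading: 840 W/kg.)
No

specific energy has SI base units: m^2 / s^2
W/kg does NOT reduce to m^2 / s^2; a valid unit for specific energy would be e.g. J/kg.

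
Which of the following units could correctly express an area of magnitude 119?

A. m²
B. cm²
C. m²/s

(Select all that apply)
A, B

area has SI base units: m^2

Checking each option against m^2:
  A. m²: ✓ matches
  B. cm²: ✓ matches
  C. m²/s: ✗ does not match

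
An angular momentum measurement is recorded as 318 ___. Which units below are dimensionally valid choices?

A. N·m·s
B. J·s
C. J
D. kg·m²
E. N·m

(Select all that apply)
A, B

angular momentum has SI base units: kg * m^2 / s

Checking each option against kg * m^2 / s:
  A. N·m·s: ✓ matches
  B. J·s: ✓ matches
  C. J: ✗ does not match
  D. kg·m²: ✗ does not match
  E. N·m: ✗ does not match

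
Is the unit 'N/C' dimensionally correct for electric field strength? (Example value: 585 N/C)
Yes

electric field strength has SI base units: kg * m / (A * s^3)
N/C reduces to the same SI base units, so it is a valid unit for electric field strength.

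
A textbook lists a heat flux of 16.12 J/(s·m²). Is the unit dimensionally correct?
Yes

heat flux has SI base units: kg / s^3
J/(s·m²) reduces to the same SI base units, so it is a valid unit for heat flux.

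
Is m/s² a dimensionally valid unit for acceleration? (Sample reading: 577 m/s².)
Yes

acceleration has SI base units: m / s^2
m/s² reduces to the same SI base units, so it is a valid unit for acceleration.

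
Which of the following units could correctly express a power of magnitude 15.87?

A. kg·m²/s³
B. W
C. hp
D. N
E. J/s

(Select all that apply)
A, B, C, E

power has SI base units: kg * m^2 / s^3

Checking each option against kg * m^2 / s^3:
  A. kg·m²/s³: ✓ matches
  B. W: ✓ matches
  C. hp: ✓ matches
  D. N: ✗ does not match
  E. J/s: ✓ matches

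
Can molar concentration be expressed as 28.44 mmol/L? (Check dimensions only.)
Yes

molar concentration has SI base units: mol / m^3
mmol/L reduces to the same SI base units, so it is a valid unit for molar concentration.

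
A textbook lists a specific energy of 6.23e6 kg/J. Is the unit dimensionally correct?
No

specific energy has SI base units: m^2 / s^2
kg/J does NOT reduce to m^2 / s^2; a valid unit for specific energy would be e.g. J/kg.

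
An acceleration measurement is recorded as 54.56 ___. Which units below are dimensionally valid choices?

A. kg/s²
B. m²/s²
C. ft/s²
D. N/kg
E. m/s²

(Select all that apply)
C, D, E

acceleration has SI base units: m / s^2

Checking each option against m / s^2:
  A. kg/s²: ✗ does not match
  B. m²/s²: ✗ does not match
  C. ft/s²: ✓ matches
  D. N/kg: ✓ matches
  E. m/s²: ✓ matches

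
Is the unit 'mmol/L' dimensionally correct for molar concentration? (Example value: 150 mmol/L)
Yes

molar concentration has SI base units: mol / m^3
mmol/L reduces to the same SI base units, so it is a valid unit for molar concentration.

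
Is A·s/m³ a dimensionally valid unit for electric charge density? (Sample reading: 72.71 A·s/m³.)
Yes

electric charge density has SI base units: A * s / m^3
A·s/m³ reduces to the same SI base units, so it is a valid unit for electric charge density.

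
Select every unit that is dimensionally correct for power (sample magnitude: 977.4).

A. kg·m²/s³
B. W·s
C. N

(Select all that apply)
A

power has SI base units: kg * m^2 / s^3

Checking each option against kg * m^2 / s^3:
  A. kg·m²/s³: ✓ matches
  B. W·s: ✗ does not match
  C. N: ✗ does not match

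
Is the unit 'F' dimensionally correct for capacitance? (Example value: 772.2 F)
Yes

capacitance has SI base units: A^2 * s^4 / (kg * m^2)
F reduces to the same SI base units, so it is a valid unit for capacitance.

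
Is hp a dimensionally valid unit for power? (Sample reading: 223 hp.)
Yes

power has SI base units: kg * m^2 / s^3
hp reduces to the same SI base units, so it is a valid unit for power.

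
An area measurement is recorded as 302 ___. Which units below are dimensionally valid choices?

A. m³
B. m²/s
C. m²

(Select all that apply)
C

area has SI base units: m^2

Checking each option against m^2:
  A. m³: ✗ does not match
  B. m²/s: ✗ does not match
  C. m²: ✓ matches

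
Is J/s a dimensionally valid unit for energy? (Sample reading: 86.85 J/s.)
No

energy has SI base units: kg * m^2 / s^2
J/s does NOT reduce to kg * m^2 / s^2; a valid unit for energy would be e.g. J.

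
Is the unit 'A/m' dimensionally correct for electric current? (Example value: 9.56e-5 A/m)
No

electric current has SI base units: A
A/m does NOT reduce to A; a valid unit for electric current would be e.g. A.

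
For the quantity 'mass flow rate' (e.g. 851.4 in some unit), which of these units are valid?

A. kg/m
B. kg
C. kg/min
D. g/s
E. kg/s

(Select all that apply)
C, D, E

mass flow rate has SI base units: kg / s

Checking each option against kg / s:
  A. kg/m: ✗ does not match
  B. kg: ✗ does not match
  C. kg/min: ✓ matches
  D. g/s: ✓ matches
  E. kg/s: ✓ matches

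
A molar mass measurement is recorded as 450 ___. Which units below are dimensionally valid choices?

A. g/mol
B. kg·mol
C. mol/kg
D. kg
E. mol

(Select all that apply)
A

molar mass has SI base units: kg / mol

Checking each option against kg / mol:
  A. g/mol: ✓ matches
  B. kg·mol: ✗ does not match
  C. mol/kg: ✗ does not match
  D. kg: ✗ does not match
  E. mol: ✗ does not match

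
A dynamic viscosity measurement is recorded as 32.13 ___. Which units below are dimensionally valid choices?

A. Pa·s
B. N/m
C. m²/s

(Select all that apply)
A

dynamic viscosity has SI base units: kg / (m * s)

Checking each option against kg / (m * s):
  A. Pa·s: ✓ matches
  B. N/m: ✗ does not match
  C. m²/s: ✗ does not match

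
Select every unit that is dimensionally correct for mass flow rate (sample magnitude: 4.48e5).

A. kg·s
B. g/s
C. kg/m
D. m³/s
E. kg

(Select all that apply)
B

mass flow rate has SI base units: kg / s

Checking each option against kg / s:
  A. kg·s: ✗ does not match
  B. g/s: ✓ matches
  C. kg/m: ✗ does not match
  D. m³/s: ✗ does not match
  E. kg: ✗ does not match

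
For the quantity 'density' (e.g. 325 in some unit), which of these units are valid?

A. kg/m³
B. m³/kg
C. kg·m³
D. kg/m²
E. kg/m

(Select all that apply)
A

density has SI base units: kg / m^3

Checking each option against kg / m^3:
  A. kg/m³: ✓ matches
  B. m³/kg: ✗ does not match
  C. kg·m³: ✗ does not match
  D. kg/m²: ✗ does not match
  E. kg/m: ✗ does not match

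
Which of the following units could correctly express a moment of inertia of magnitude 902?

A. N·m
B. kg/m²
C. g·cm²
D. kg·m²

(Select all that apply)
C, D

moment of inertia has SI base units: kg * m^2

Checking each option against kg * m^2:
  A. N·m: ✗ does not match
  B. kg/m²: ✗ does not match
  C. g·cm²: ✓ matches
  D. kg·m²: ✓ matches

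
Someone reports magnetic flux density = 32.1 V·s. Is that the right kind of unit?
No

magnetic flux density has SI base units: kg / (A * s^2)
V·s does NOT reduce to kg / (A * s^2); a valid unit for magnetic flux density would be e.g. T.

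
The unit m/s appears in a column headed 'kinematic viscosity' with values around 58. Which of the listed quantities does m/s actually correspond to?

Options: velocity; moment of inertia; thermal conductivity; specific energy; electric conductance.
velocity

kinematic viscosity should have units dimensionally equivalent to m^2 / s (e.g. m²/s).
The given unit 'm/s' reduces to m / s. Of the listed options, that is the dimensionality of velocity.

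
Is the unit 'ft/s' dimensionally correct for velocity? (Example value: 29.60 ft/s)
Yes

velocity has SI base units: m / s
ft/s reduces to the same SI base units, so it is a valid unit for velocity.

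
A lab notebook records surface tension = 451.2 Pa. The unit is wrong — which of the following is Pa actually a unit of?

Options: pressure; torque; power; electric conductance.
pressure

surface tension should have units dimensionally equivalent to kg / s^2 (e.g. N/m).
The given unit 'Pa' reduces to kg / (m * s^2). Of the listed options, that is the dimensionality of pressure.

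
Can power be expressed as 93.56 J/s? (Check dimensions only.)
Yes

power has SI base units: kg * m^2 / s^3
J/s reduces to the same SI base units, so it is a valid unit for power.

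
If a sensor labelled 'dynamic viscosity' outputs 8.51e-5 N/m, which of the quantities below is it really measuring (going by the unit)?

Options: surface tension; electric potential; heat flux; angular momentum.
surface tension

dynamic viscosity should have units dimensionally equivalent to kg / (m * s) (e.g. Pa·s).
The given unit 'N/m' reduces to kg / s^2. Of the listed options, that is the dimensionality of surface tension.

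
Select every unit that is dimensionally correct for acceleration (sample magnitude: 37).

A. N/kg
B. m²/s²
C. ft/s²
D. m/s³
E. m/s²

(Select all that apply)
A, C, E

acceleration has SI base units: m / s^2

Checking each option against m / s^2:
  A. N/kg: ✓ matches
  B. m²/s²: ✗ does not match
  C. ft/s²: ✓ matches
  D. m/s³: ✗ does not match
  E. m/s²: ✓ matches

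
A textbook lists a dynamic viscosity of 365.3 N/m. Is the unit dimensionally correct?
No

dynamic viscosity has SI base units: kg / (m * s)
N/m does NOT reduce to kg / (m * s); a valid unit for dynamic viscosity would be e.g. Pa·s.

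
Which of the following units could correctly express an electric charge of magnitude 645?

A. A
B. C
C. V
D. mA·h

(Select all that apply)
B, D

electric charge has SI base units: A * s

Checking each option against A * s:
  A. A: ✗ does not match
  B. C: ✓ matches
  C. V: ✗ does not match
  D. mA·h: ✓ matches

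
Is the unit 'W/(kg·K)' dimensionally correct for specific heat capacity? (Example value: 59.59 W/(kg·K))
No

specific heat capacity has SI base units: m^2 / (s^2 * K)
W/(kg·K) does NOT reduce to m^2 / (s^2 * K); a valid unit for specific heat capacity would be e.g. J/(kg·K).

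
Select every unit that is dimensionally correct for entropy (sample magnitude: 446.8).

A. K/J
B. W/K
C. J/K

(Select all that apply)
C

entropy has SI base units: kg * m^2 / (s^2 * K)

Checking each option against kg * m^2 / (s^2 * K):
  A. K/J: ✗ does not match
  B. W/K: ✗ does not match
  C. J/K: ✓ matches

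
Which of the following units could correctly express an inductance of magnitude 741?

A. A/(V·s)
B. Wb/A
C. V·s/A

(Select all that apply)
B, C

inductance has SI base units: kg * m^2 / (A^2 * s^2)

Checking each option against kg * m^2 / (A^2 * s^2):
  A. A/(V·s): ✗ does not match
  B. Wb/A: ✓ matches
  C. V·s/A: ✓ matches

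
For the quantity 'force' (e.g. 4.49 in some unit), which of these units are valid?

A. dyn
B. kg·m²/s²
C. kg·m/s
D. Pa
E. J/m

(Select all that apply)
A, E

force has SI base units: kg * m / s^2

Checking each option against kg * m / s^2:
  A. dyn: ✓ matches
  B. kg·m²/s²: ✗ does not match
  C. kg·m/s: ✗ does not match
  D. Pa: ✗ does not match
  E. J/m: ✓ matches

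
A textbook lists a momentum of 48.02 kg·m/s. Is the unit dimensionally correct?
Yes

momentum has SI base units: kg * m / s
kg·m/s reduces to the same SI base units, so it is a valid unit for momentum.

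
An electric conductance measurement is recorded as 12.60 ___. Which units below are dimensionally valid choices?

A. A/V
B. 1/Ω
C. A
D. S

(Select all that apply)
A, B, D

electric conductance has SI base units: A^2 * s^3 / (kg * m^2)

Checking each option against A^2 * s^3 / (kg * m^2):
  A. A/V: ✓ matches
  B. 1/Ω: ✓ matches
  C. A: ✗ does not match
  D. S: ✓ matches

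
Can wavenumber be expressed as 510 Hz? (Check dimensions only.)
No

wavenumber has SI base units: 1 / m
Hz does NOT reduce to 1 / m; a valid unit for wavenumber would be e.g. 1/m.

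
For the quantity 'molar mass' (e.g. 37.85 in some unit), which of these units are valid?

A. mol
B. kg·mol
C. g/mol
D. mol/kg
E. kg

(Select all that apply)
C

molar mass has SI base units: kg / mol

Checking each option against kg / mol:
  A. mol: ✗ does not match
  B. kg·mol: ✗ does not match
  C. g/mol: ✓ matches
  D. mol/kg: ✗ does not match
  E. kg: ✗ does not match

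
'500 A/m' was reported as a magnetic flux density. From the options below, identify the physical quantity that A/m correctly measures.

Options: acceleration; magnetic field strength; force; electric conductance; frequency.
magnetic field strength

magnetic flux density should have units dimensionally equivalent to kg / (A * s^2) (e.g. T).
The given unit 'A/m' reduces to A / m. Of the listed options, that is the dimensionality of magnetic field strength.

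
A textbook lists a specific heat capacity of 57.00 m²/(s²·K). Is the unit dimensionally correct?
Yes

specific heat capacity has SI base units: m^2 / (s^2 * K)
m²/(s²·K) reduces to the same SI base units, so it is a valid unit for specific heat capacity.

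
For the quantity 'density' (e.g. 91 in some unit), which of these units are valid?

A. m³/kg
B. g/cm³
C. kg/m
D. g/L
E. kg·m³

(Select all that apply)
B, D

density has SI base units: kg / m^3

Checking each option against kg / m^3:
  A. m³/kg: ✗ does not match
  B. g/cm³: ✓ matches
  C. kg/m: ✗ does not match
  D. g/L: ✓ matches
  E. kg·m³: ✗ does not match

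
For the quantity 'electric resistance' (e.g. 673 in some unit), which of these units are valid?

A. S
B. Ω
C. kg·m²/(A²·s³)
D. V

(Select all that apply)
B, C

electric resistance has SI base units: kg * m^2 / (A^2 * s^3)

Checking each option against kg * m^2 / (A^2 * s^3):
  A. S: ✗ does not match
  B. Ω: ✓ matches
  C. kg·m²/(A²·s³): ✓ matches
  D. V: ✗ does not match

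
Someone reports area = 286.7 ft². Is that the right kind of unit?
Yes

area has SI base units: m^2
ft² reduces to the same SI base units, so it is a valid unit for area.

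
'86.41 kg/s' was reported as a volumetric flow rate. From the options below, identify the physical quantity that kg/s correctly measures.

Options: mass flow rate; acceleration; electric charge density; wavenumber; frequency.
mass flow rate

volumetric flow rate should have units dimensionally equivalent to m^3 / s (e.g. m³/s).
The given unit 'kg/s' reduces to kg / s. Of the listed options, that is the dimensionality of mass flow rate.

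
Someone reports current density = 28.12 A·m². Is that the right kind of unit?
No

current density has SI base units: A / m^2
A·m² does NOT reduce to A / m^2; a valid unit for current density would be e.g. A/m².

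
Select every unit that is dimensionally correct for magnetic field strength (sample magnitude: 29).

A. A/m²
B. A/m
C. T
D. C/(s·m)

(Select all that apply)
B, D

magnetic field strength has SI base units: A / m

Checking each option against A / m:
  A. A/m²: ✗ does not match
  B. A/m: ✓ matches
  C. T: ✗ does not match
  D. C/(s·m): ✓ matches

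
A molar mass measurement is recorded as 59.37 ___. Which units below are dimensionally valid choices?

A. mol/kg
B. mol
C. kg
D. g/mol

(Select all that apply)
D

molar mass has SI base units: kg / mol

Checking each option against kg / mol:
  A. mol/kg: ✗ does not match
  B. mol: ✗ does not match
  C. kg: ✗ does not match
  D. g/mol: ✓ matches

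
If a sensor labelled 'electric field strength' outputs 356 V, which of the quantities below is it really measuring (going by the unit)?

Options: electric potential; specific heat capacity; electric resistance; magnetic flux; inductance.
electric potential

electric field strength should have units dimensionally equivalent to kg * m / (A * s^3) (e.g. V/m).
The given unit 'V' reduces to kg * m^2 / (A * s^3). Of the listed options, that is the dimensionality of electric potential.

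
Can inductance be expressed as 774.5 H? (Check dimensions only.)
Yes

inductance has SI base units: kg * m^2 / (A^2 * s^2)
H reduces to the same SI base units, so it is a valid unit for inductance.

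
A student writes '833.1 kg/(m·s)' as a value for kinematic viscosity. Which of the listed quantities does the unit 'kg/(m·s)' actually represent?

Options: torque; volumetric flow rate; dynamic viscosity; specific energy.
dynamic viscosity

kinematic viscosity should have units dimensionally equivalent to m^2 / s (e.g. m²/s).
The given unit 'kg/(m·s)' reduces to kg / (m * s). Of the listed options, that is the dimensionality of dynamic viscosity.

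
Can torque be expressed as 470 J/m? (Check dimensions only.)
No

torque has SI base units: kg * m^2 / s^2
J/m does NOT reduce to kg * m^2 / s^2; a valid unit for torque would be e.g. N·m.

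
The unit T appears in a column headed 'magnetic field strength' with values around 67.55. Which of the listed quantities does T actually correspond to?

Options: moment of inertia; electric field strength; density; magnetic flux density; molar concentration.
magnetic flux density

magnetic field strength should have units dimensionally equivalent to A / m (e.g. A/m).
The given unit 'T' reduces to kg / (A * s^2). Of the listed options, that is the dimensionality of magnetic flux density.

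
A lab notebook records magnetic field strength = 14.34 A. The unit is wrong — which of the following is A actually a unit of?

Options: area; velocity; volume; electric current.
electric current

magnetic field strength should have units dimensionally equivalent to A / m (e.g. A/m).
The given unit 'A' reduces to A. Of the listed options, that is the dimensionality of electric current.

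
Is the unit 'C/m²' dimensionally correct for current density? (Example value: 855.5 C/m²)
No

current density has SI base units: A / m^2
C/m² does NOT reduce to A / m^2; a valid unit for current density would be e.g. A/m².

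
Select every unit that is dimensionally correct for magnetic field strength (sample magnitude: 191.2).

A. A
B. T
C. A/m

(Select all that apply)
C

magnetic field strength has SI base units: A / m

Checking each option against A / m:
  A. A: ✗ does not match
  B. T: ✗ does not match
  C. A/m: ✓ matches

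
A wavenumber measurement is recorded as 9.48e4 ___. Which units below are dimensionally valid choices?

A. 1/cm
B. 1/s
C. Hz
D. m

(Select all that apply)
A

wavenumber has SI base units: 1 / m

Checking each option against 1 / m:
  A. 1/cm: ✓ matches
  B. 1/s: ✗ does not match
  C. Hz: ✗ does not match
  D. m: ✗ does not match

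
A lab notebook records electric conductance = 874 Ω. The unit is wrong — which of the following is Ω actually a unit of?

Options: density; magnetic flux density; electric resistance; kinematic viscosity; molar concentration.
electric resistance

electric conductance should have units dimensionally equivalent to A^2 * s^3 / (kg * m^2) (e.g. S).
The given unit 'Ω' reduces to kg * m^2 / (A^2 * s^3). Of the listed options, that is the dimensionality of electric resistance.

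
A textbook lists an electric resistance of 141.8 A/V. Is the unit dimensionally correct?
No

electric resistance has SI base units: kg * m^2 / (A^2 * s^3)
A/V does NOT reduce to kg * m^2 / (A^2 * s^3); a valid unit for electric resistance would be e.g. Ω.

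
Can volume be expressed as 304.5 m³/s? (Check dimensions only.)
No

volume has SI base units: m^3
m³/s does NOT reduce to m^3; a valid unit for volume would be e.g. m³.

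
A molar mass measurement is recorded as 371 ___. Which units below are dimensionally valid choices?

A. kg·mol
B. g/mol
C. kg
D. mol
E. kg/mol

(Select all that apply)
B, E

molar mass has SI base units: kg / mol

Checking each option against kg / mol:
  A. kg·mol: ✗ does not match
  B. g/mol: ✓ matches
  C. kg: ✗ does not match
  D. mol: ✗ does not match
  E. kg/mol: ✓ matches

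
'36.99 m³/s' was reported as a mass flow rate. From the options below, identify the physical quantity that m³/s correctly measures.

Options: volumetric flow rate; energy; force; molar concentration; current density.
volumetric flow rate

mass flow rate should have units dimensionally equivalent to kg / s (e.g. kg/s).
The given unit 'm³/s' reduces to m^3 / s. Of the listed options, that is the dimensionality of volumetric flow rate.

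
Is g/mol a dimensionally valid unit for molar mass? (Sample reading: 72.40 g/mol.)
Yes

molar mass has SI base units: kg / mol
g/mol reduces to the same SI base units, so it is a valid unit for molar mass.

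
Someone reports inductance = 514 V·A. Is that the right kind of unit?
No

inductance has SI base units: kg * m^2 / (A^2 * s^2)
V·A does NOT reduce to kg * m^2 / (A^2 * s^2); a valid unit for inductance would be e.g. H.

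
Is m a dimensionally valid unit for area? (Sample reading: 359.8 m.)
No

area has SI base units: m^2
m does NOT reduce to m^2; a valid unit for area would be e.g. m².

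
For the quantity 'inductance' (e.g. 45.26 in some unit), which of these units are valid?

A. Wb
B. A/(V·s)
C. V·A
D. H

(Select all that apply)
D

inductance has SI base units: kg * m^2 / (A^2 * s^2)

Checking each option against kg * m^2 / (A^2 * s^2):
  A. Wb: ✗ does not match
  B. A/(V·s): ✗ does not match
  C. V·A: ✗ does not match
  D. H: ✓ matches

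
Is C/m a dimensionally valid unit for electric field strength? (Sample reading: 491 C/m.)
No

electric field strength has SI base units: kg * m / (A * s^3)
C/m does NOT reduce to kg * m / (A * s^3); a valid unit for electric field strength would be e.g. V/m.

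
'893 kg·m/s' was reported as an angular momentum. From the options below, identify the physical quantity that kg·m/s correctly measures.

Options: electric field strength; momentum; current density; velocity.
momentum

angular momentum should have units dimensionally equivalent to kg * m^2 / s (e.g. kg·m²/s).
The given unit 'kg·m/s' reduces to kg * m / s. Of the listed options, that is the dimensionality of momentum.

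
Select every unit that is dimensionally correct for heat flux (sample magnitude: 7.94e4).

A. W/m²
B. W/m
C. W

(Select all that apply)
A

heat flux has SI base units: kg / s^3

Checking each option against kg / s^3:
  A. W/m²: ✓ matches
  B. W/m: ✗ does not match
  C. W: ✗ does not match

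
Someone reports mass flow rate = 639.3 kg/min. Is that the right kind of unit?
Yes

mass flow rate has SI base units: kg / s
kg/min reduces to the same SI base units, so it is a valid unit for mass flow rate.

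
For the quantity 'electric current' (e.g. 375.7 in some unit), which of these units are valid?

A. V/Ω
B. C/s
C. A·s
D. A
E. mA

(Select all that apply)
A, B, D, E

electric current has SI base units: A

Checking each option against A:
  A. V/Ω: ✓ matches
  B. C/s: ✓ matches
  C. A·s: ✗ does not match
  D. A: ✓ matches
  E. mA: ✓ matches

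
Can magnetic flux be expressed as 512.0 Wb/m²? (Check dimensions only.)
No

magnetic flux has SI base units: kg * m^2 / (A * s^2)
Wb/m² does NOT reduce to kg * m^2 / (A * s^2); a valid unit for magnetic flux would be e.g. Wb.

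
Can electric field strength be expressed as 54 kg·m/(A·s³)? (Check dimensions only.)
Yes

electric field strength has SI base units: kg * m / (A * s^3)
kg·m/(A·s³) reduces to the same SI base units, so it is a valid unit for electric field strength.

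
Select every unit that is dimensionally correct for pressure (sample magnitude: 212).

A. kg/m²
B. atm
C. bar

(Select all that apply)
B, C

pressure has SI base units: kg / (m * s^2)

Checking each option against kg / (m * s^2):
  A. kg/m²: ✗ does not match
  B. atm: ✓ matches
  C. bar: ✓ matches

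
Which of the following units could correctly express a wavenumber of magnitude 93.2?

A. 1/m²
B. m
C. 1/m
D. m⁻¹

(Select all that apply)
C, D

wavenumber has SI base units: 1 / m

Checking each option against 1 / m:
  A. 1/m²: ✗ does not match
  B. m: ✗ does not match
  C. 1/m: ✓ matches
  D. m⁻¹: ✓ matches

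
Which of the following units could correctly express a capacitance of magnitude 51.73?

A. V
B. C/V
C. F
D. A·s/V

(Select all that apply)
B, C, D

capacitance has SI base units: A^2 * s^4 / (kg * m^2)

Checking each option against A^2 * s^4 / (kg * m^2):
  A. V: ✗ does not match
  B. C/V: ✓ matches
  C. F: ✓ matches
  D. A·s/V: ✓ matches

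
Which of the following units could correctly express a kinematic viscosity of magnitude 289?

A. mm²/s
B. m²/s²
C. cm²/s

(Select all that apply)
A, C

kinematic viscosity has SI base units: m^2 / s

Checking each option against m^2 / s:
  A. mm²/s: ✓ matches
  B. m²/s²: ✗ does not match
  C. cm²/s: ✓ matches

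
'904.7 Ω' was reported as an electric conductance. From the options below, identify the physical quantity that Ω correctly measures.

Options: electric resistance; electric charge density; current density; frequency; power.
electric resistance

electric conductance should have units dimensionally equivalent to A^2 * s^3 / (kg * m^2) (e.g. S).
The given unit 'Ω' reduces to kg * m^2 / (A^2 * s^3). Of the listed options, that is the dimensionality of electric resistance.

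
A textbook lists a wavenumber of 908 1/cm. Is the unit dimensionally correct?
Yes

wavenumber has SI base units: 1 / m
1/cm reduces to the same SI base units, so it is a valid unit for wavenumber.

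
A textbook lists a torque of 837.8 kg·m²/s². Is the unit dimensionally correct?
Yes

torque has SI base units: kg * m^2 / s^2
kg·m²/s² reduces to the same SI base units, so it is a valid unit for torque.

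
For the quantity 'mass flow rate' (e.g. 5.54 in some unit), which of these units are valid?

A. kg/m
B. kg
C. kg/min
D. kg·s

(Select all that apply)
C

mass flow rate has SI base units: kg / s

Checking each option against kg / s:
  A. kg/m: ✗ does not match
  B. kg: ✗ does not match
  C. kg/min: ✓ matches
  D. kg·s: ✗ does not match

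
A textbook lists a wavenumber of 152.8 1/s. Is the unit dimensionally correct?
No

wavenumber has SI base units: 1 / m
1/s does NOT reduce to 1 / m; a valid unit for wavenumber would be e.g. 1/m.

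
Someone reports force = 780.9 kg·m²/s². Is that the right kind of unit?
No

force has SI base units: kg * m / s^2
kg·m²/s² does NOT reduce to kg * m / s^2; a valid unit for force would be e.g. N.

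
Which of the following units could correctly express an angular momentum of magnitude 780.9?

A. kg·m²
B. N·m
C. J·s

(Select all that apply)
C

angular momentum has SI base units: kg * m^2 / s

Checking each option against kg * m^2 / s:
  A. kg·m²: ✗ does not match
  B. N·m: ✗ does not match
  C. J·s: ✓ matches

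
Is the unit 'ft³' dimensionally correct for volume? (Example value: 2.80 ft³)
Yes

volume has SI base units: m^3
ft³ reduces to the same SI base units, so it is a valid unit for volume.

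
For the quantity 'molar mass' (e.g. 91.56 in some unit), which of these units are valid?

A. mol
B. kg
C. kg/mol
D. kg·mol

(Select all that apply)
C

molar mass has SI base units: kg / mol

Checking each option against kg / mol:
  A. mol: ✗ does not match
  B. kg: ✗ does not match
  C. kg/mol: ✓ matches
  D. kg·mol: ✗ does not match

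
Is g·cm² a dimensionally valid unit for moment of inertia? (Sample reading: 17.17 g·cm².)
Yes

moment of inertia has SI base units: kg * m^2
g·cm² reduces to the same SI base units, so it is a valid unit for moment of inertia.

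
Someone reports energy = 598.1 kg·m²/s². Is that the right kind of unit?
Yes

energy has SI base units: kg * m^2 / s^2
kg·m²/s² reduces to the same SI base units, so it is a valid unit for energy.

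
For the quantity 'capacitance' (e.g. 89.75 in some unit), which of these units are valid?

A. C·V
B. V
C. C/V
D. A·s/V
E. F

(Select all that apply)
C, D, E

capacitance has SI base units: A^2 * s^4 / (kg * m^2)

Checking each option against A^2 * s^4 / (kg * m^2):
  A. C·V: ✗ does not match
  B. V: ✗ does not match
  C. C/V: ✓ matches
  D. A·s/V: ✓ matches
  E. F: ✓ matches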